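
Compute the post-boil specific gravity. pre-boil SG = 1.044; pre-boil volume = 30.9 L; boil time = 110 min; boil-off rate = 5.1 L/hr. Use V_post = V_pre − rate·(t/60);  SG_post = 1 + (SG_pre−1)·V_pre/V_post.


V_post = 30.9 − 5.1·(110/60) = 21.5500
SG_post = 1 + (1.044 − 1)·30.9/21.5500

1.0631


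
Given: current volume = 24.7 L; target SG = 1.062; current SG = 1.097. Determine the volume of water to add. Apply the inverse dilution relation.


V_water = V·((SG_curr − 1)/(SG_target − 1) − 1)
V_water = 24.7·((1.097 − 1)/(1.062 − 1) − 1)

13.9435 L


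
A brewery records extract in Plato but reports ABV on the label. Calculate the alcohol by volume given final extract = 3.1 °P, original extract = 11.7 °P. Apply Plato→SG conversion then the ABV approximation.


SG = 259/(259 − P);  ABV = (OG − FG)·131.25
OG = 259/(259 − 11.7) = 1.0473
FG = 259/(259 − 3.1) = 1.0121
ABV = (1.0473 − 1.0121)·131.25

4.6196 % ABV


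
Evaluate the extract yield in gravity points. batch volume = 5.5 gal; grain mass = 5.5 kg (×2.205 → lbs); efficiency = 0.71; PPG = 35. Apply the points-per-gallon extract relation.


points = lbs × PPG × eff / vol
lbs = 5.5 × 2.205 = 12.1275
points = 12.1275 × 35 × 0.71 / 5.5

54.7943 points


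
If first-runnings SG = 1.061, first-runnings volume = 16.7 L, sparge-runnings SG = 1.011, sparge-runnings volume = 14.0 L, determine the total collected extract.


total = Σ (SG_i − 1)·1000·V_i
first = (1.061 − 1)·1000·16.7 = 1018.7000
sparge = (1.011 − 1)·1000·14.0 = 154.0000
total = 1018.7000 + 154.0000

1172.7000 gravity·L


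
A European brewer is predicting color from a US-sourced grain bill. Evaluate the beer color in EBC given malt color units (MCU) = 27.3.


SRM = 1.4922·MCU^0.6859;  EBC = SRM·1.97
SRM = 1.4922·27.3^0.6859 = 14.4175
EBC = 14.4175·1.97

28.4025 EBC


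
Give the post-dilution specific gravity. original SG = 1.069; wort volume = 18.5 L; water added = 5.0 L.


SG_new = 1 + (SG_old − 1)·V_old/(V_old + V_water)
pts = (1.069 − 1)·1000·18.5/(18.5 + 5.0) = 54.3191
SG_new = 1 + 54.3191/1000

1.0543


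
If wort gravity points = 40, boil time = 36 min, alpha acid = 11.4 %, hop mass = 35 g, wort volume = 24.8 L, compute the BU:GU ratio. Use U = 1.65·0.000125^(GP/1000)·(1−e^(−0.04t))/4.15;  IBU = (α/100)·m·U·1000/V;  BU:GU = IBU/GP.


U = 1.65·0.000125^(40/1000)·(1−e^(−0.04·36))/4.15 = 0.2118
IBU = (11.4/100)·35·0.2118·1000/24.8 = 34.0721
BU:GU = 34.0721/40

0.8518


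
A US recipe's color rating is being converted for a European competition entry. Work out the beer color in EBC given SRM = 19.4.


EBC = SRM · 1.97
EBC = 19.4 · 1.97

38.2180 EBC


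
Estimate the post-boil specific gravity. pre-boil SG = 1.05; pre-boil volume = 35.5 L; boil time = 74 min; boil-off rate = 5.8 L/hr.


V_post = V_pre − rate·(t/60);  SG_post = 1 + (SG_pre−1)·V_pre/V_post
V_post = 35.5 − 5.8·(74/60) = 28.3467
SG_post = 1 + (1.05 − 1)·35.5/28.3467

1.0626


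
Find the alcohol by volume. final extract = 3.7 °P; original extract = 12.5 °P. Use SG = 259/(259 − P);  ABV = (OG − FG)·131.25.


OG = 259/(259 − 12.5) = 1.0507
FG = 259/(259 − 3.7) = 1.0145
ABV = (1.0507 − 1.0145)·131.25

4.7535 % ABV


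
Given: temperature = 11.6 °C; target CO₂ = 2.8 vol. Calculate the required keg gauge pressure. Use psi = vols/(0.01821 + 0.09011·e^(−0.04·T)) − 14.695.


psi = 2.8/(0.01821 + 0.09011·e^(−0.04·11.6)) − 14.695

22.7042 psi


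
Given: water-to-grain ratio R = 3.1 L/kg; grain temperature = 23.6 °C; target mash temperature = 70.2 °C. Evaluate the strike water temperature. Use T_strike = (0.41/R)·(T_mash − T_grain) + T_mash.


T_strike = (0.41/3.1)·(70.2 − 23.6) + 70.2

76.3632 °C


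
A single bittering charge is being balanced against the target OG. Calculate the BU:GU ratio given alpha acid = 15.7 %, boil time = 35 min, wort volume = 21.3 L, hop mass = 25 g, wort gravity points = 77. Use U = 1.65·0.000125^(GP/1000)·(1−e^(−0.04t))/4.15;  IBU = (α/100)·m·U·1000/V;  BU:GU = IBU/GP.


U = 1.65·0.000125^(77/1000)·(1−e^(−0.04·35))/4.15 = 0.1499
IBU = (15.7/100)·25·0.1499·1000/21.3 = 27.6303
BU:GU = 27.6303/77

0.3588


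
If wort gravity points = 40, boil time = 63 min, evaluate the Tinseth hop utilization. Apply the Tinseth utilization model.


U = 1.65·0.000125^(GP/1000) · (1 − e^(−0.04·t))/4.15
bigness = 1.65·0.000125^(40/1000) = 1.1518
boil_factor = (1 − e^(−0.04·63))/4.15 = 0.2216
U = 1.1518 · 0.2216

0.2552


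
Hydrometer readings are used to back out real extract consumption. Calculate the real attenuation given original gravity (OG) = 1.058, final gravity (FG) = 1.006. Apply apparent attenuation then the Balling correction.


AA = (OG−FG)/(OG−1)·100;  RA = AA·0.8192
AA = (1.058 − 1.006)/(1.058 − 1)·100 = 89.6552
RA = 89.6552·0.8192

73.4455 %


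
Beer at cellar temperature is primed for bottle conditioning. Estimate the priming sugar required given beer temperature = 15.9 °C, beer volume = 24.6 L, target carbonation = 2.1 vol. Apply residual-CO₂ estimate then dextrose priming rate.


residual = 14.695·(0.01821 + 0.09011·e^(−0.04·T));  sugar = (target − residual)·4.0·V
residual = 14.695·(0.01821 + 0.09011·e^(−0.04·15.9)) = 0.9686
sugar = (2.1 − 0.9686)·4.0·24.6

111.3281 g


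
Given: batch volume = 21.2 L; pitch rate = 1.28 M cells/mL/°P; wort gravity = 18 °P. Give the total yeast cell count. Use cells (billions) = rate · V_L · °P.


cells = 1.28 · 21.2 · 18

488.4480 billion cells


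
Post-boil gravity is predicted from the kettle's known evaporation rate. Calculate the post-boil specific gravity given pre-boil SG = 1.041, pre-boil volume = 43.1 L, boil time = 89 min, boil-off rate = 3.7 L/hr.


V_post = V_pre − rate·(t/60);  SG_post = 1 + (SG_pre−1)·V_pre/V_post
V_post = 43.1 − 3.7·(89/60) = 37.6117
SG_post = 1 + (1.041 − 1)·43.1/37.6117

1.0470


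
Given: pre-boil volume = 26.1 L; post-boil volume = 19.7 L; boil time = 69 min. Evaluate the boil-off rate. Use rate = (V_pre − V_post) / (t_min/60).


rate = (26.1 − 19.7) / (69/60)

5.5652 L/hr


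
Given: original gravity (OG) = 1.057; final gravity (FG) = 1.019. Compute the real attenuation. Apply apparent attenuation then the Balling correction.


AA = (OG−FG)/(OG−1)·100;  RA = AA·0.8192
AA = (1.057 − 1.019)/(1.057 − 1)·100 = 66.6667
RA = 66.6667·0.8192

54.6133 %


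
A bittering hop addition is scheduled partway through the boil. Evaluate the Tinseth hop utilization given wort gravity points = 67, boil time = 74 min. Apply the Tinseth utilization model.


U = 1.65·0.000125^(GP/1000) · (1 − e^(−0.04·t))/4.15
bigness = 1.65·0.000125^(67/1000) = 0.9036
boil_factor = (1 − e^(−0.04·74))/4.15 = 0.2285
U = 0.9036 · 0.2285

0.2065


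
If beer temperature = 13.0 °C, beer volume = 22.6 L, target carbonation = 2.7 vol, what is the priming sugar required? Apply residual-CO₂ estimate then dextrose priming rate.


residual = 14.695·(0.01821 + 0.09011·e^(−0.04·T));  sugar = (target − residual)·4.0·V
residual = 14.695·(0.01821 + 0.09011·e^(−0.04·13.0)) = 1.0548
sugar = (2.7 − 1.0548)·4.0·22.6

148.7225 g


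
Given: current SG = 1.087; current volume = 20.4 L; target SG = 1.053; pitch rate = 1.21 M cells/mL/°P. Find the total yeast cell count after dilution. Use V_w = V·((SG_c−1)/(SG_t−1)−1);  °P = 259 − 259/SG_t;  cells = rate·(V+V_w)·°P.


V_w = 20.4·((1.087−1)/(1.053−1)−1) = 13.0868
V_final = 20.4 + 13.0868 = 33.4868
°P = 259 − 259/1.053 = 13.0361
cells = 1.21·33.4868·13.0361

528.2095 billion cells


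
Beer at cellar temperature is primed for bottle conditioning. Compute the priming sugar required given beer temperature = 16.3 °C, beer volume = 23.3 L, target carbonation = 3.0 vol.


residual = 14.695·(0.01821 + 0.09011·e^(−0.04·T));  sugar = (target − residual)·4.0·V
residual = 14.695·(0.01821 + 0.09011·e^(−0.04·16.3)) = 0.9575
sugar = (3.0 − 0.9575)·4.0·23.3

190.3619 g


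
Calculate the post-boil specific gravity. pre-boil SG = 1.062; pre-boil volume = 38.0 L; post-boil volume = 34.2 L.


SG_post = 1 + (SG_pre − 1)·V_pre/V_post
pts_pre = (1.062 − 1)·1000 = 62.0000
pts_post = 62.0000·38.0/34.2 = 68.8889
SG_post = 1 + 68.8889/1000

1.0689


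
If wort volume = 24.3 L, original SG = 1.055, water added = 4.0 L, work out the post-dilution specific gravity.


SG_new = 1 + (SG_old − 1)·V_old/(V_old + V_water)
pts = (1.055 − 1)·1000·24.3/(24.3 + 4.0) = 47.2261
SG_new = 1 + 47.2261/1000

1.0472


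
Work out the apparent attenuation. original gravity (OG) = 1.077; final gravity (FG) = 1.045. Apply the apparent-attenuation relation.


AA = (OG − FG)/(OG − 1) · 100
AA = (1.077 − 1.045)/(1.077 − 1) · 100

41.5584 %


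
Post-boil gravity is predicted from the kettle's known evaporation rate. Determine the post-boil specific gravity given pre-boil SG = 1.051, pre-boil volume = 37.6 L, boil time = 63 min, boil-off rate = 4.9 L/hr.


V_post = V_pre − rate·(t/60);  SG_post = 1 + (SG_pre−1)·V_pre/V_post
V_post = 37.6 − 4.9·(63/60) = 32.4550
SG_post = 1 + (1.051 − 1)·37.6/32.4550

1.0591


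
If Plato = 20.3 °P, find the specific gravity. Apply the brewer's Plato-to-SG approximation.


SG = 259/(259 − P)
SG = 259/(259 − 20.3)

1.0850


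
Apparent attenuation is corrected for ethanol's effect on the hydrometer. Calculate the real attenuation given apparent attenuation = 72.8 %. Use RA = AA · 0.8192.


RA = 72.8 · 0.8192

59.6378 %


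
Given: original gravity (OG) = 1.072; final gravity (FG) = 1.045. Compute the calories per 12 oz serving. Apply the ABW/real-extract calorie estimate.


ABW = (OG−FG)·131.25·0.79/FG;  °P = 259 − 259/SG (for OG→OE and FG→AE);  RE = 0.1808·OE + 0.8192·AE;  Cal = (6.9·ABW + 4·(RE−0.1))·FG·3.55
ABW = (1.072 − 1.045)·131.25·0.79/1.045 = 2.6790
OE = 259 − 259/1.072 = 17.3955 °P
AE = 259 − 259/1.045 = 11.1531 °P
RE = 0.1808·17.3955 + 0.8192·11.1531 = 12.2817 °P
Cal = (6.9·2.6790 + 4·(12.2817−0.1))·1.045·3.55

249.3401 kcal


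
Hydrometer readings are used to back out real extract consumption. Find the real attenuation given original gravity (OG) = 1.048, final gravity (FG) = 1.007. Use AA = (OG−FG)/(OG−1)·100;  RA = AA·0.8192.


AA = (1.048 − 1.007)/(1.048 − 1)·100 = 85.4167
RA = 85.4167·0.8192

69.9733 %


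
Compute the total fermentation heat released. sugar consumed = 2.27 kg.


Q = m_sugar · 590 kJ/kg
Q = 2.27 · 590

1339.3000 kJ


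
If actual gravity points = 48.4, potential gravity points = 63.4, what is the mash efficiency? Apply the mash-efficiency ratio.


efficiency = actual / potential × 100
efficiency = 48.4 / 63.4 × 100

76.3407 %


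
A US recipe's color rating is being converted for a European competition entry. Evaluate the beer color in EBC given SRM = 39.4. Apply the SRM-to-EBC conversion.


EBC = SRM · 1.97
EBC = 39.4 · 1.97

77.6180 EBC


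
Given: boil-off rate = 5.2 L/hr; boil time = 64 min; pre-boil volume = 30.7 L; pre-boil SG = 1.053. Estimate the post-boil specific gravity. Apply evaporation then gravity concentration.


V_post = V_pre − rate·(t/60);  SG_post = 1 + (SG_pre−1)·V_pre/V_post
V_post = 30.7 − 5.2·(64/60) = 25.1533
SG_post = 1 + (1.053 − 1)·30.7/25.1533

1.0647


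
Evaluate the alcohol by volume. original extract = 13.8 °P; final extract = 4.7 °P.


SG = 259/(259 − P);  ABV = (OG − FG)·131.25
OG = 259/(259 − 13.8) = 1.0563
FG = 259/(259 − 4.7) = 1.0185
ABV = (1.0563 − 1.0185)·131.25

4.9611 % ABV


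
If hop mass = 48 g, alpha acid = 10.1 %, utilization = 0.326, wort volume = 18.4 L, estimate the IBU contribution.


IBU = (α/100)·mass·U·1000 / V
IBU = (10.1/100)·48·0.326·1000 / 18.4

85.8939 IBU


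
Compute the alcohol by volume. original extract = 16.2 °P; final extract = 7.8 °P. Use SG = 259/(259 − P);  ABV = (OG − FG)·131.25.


OG = 259/(259 − 16.2) = 1.0667
FG = 259/(259 − 7.8) = 1.0311
ABV = (1.0667 − 1.0311)·131.25

4.6818 % ABV


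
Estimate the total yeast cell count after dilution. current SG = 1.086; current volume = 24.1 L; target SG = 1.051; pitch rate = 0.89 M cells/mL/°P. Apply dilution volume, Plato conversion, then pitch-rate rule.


V_w = V·((SG_c−1)/(SG_t−1)−1);  °P = 259 − 259/SG_t;  cells = rate·(V+V_w)·°P
V_w = 24.1·((1.086−1)/(1.051−1)−1) = 16.5392
V_final = 24.1 + 16.5392 = 40.6392
°P = 259 − 259/1.051 = 12.5680
cells = 0.89·40.6392·12.5680

454.5719 billion cells


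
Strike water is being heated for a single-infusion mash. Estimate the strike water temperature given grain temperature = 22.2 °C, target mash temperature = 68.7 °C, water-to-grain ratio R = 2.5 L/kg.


T_strike = (0.41/R)·(T_mash − T_grain) + T_mash
T_strike = (0.41/2.5)·(68.7 − 22.2) + 68.7

76.3260 °C


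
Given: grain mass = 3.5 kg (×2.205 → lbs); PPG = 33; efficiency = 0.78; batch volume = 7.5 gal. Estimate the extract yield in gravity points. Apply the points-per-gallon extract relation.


points = lbs × PPG × eff / vol
lbs = 3.5 × 2.205 = 7.7175
points = 7.7175 × 33 × 0.78 / 7.5

26.4865 points


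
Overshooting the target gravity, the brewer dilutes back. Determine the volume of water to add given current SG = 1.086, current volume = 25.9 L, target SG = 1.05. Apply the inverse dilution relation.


V_water = V·((SG_curr − 1)/(SG_target − 1) − 1)
V_water = 25.9·((1.086 − 1)/(1.05 − 1) − 1)

18.6480 L


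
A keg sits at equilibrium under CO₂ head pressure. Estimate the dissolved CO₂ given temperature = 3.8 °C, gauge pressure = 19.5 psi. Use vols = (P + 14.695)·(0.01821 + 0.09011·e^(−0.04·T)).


vols = (19.5 + 14.695)·(0.01821 + 0.09011·e^(−0.04·3.8))

3.2695 volumes


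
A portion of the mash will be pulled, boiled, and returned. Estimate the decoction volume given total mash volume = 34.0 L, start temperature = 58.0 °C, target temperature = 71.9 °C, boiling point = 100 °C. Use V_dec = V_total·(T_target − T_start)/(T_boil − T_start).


V_dec = 34.0·(71.9 − 58.0)/(100 − 58.0)

11.2524 L


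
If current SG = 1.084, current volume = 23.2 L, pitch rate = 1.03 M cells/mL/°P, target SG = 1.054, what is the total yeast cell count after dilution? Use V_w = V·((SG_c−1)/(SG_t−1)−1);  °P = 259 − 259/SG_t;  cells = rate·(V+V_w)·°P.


V_w = 23.2·((1.084−1)/(1.054−1)−1) = 12.8889
V_final = 23.2 + 12.8889 = 36.0889
°P = 259 − 259/1.054 = 13.2694
cells = 1.03·36.0889·13.2694

493.2461 billion cells


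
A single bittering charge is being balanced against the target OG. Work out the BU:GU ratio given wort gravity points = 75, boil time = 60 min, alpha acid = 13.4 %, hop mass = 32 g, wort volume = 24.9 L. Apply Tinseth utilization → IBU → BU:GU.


U = 1.65·0.000125^(GP/1000)·(1−e^(−0.04t))/4.15;  IBU = (α/100)·m·U·1000/V;  BU:GU = IBU/GP
U = 1.65·0.000125^(75/1000)·(1−e^(−0.04·60))/4.15 = 0.1842
IBU = (13.4/100)·32·0.1842·1000/24.9 = 31.7291
BU:GU = 31.7291/75

0.4231


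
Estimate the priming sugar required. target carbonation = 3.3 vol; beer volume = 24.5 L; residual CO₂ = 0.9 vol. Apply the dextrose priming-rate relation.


sugar = (target − residual)·4.0·V
sugar = (3.3 − 0.9)·4.0·24.5

235.2000 g


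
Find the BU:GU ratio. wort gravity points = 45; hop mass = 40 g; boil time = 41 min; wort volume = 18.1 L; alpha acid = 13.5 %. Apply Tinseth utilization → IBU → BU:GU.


U = 1.65·0.000125^(GP/1000)·(1−e^(−0.04t))/4.15;  IBU = (α/100)·m·U·1000/V;  BU:GU = IBU/GP
U = 1.65·0.000125^(45/1000)·(1−e^(−0.04·41))/4.15 = 0.2139
IBU = (13.5/100)·40·0.2139·1000/18.1 = 63.8055
BU:GU = 63.8055/45

1.4179


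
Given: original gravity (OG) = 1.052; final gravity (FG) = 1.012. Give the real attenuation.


AA = (OG−FG)/(OG−1)·100;  RA = AA·0.8192
AA = (1.052 − 1.012)/(1.052 − 1)·100 = 76.9231
RA = 76.9231·0.8192

63.0154 %


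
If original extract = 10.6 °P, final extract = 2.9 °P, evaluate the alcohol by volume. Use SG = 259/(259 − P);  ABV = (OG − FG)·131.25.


OG = 259/(259 − 10.6) = 1.0427
FG = 259/(259 − 2.9) = 1.0113
ABV = (1.0427 − 1.0113)·131.25

4.1146 % ABV


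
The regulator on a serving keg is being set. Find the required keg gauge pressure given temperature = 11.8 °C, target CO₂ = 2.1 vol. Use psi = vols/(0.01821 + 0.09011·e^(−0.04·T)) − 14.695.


psi = 2.1/(0.01821 + 0.09011·e^(−0.04·11.8)) − 14.695

13.5246 psi


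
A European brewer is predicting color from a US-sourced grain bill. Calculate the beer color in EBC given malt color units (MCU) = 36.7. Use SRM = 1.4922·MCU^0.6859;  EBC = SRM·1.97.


SRM = 1.4922·36.7^0.6859 = 17.6617
EBC = 17.6617·1.97

34.7935 EBC


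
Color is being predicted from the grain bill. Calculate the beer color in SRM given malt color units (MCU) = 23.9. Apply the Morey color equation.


SRM = 1.4922 · MCU^0.6859
SRM = 1.4922 · 23.9^0.6859

13.1604 SRM


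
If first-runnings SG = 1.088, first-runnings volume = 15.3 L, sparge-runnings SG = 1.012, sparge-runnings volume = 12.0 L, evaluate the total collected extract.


total = Σ (SG_i − 1)·1000·V_i
first = (1.088 − 1)·1000·15.3 = 1346.4000
sparge = (1.012 − 1)·1000·12.0 = 144.0000
total = 1346.4000 + 144.0000

1490.4000 gravity·L


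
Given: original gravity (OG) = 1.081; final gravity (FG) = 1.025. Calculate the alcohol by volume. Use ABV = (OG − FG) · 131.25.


ABV = (1.081 − 1.025) · 131.25

7.3500 % ABV


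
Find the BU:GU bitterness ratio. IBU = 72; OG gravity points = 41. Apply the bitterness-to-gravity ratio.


BU:GU = IBU / OG_points
BU:GU = 72 / 41

1.7561


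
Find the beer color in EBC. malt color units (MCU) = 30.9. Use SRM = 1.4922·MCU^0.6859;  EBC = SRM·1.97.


SRM = 1.4922·30.9^0.6859 = 15.6960
EBC = 15.6960·1.97

30.9212 EBC


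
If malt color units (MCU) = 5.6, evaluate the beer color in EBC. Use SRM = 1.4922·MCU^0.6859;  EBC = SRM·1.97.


SRM = 1.4922·5.6^0.6859 = 4.8642
EBC = 4.8642·1.97

9.5824 EBC


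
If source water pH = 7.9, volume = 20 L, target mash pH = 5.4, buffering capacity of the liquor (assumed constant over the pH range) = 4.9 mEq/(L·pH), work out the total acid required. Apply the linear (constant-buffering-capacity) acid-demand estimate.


acid = buffering capacity · (pH_source − pH_target) · V
acid = 4.9 · (7.9 − 5.4) · 20

245.0000 mEq


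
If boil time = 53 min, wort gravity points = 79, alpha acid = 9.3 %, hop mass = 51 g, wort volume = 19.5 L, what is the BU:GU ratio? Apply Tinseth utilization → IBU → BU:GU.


U = 1.65·0.000125^(GP/1000)·(1−e^(−0.04t))/4.15;  IBU = (α/100)·m·U·1000/V;  BU:GU = IBU/GP
U = 1.65·0.000125^(79/1000)·(1−e^(−0.04·53))/4.15 = 0.1720
IBU = (9.3/100)·51·0.1720·1000/19.5 = 41.8386
BU:GU = 41.8386/79

0.5296


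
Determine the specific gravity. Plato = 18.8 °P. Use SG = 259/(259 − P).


SG = 259/(259 − 18.8)

1.0783


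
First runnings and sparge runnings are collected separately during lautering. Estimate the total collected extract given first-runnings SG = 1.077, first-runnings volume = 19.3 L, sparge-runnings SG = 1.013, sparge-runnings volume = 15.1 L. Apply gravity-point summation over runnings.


total = Σ (SG_i − 1)·1000·V_i
first = (1.077 − 1)·1000·19.3 = 1486.1000
sparge = (1.013 − 1)·1000·15.1 = 196.3000
total = 1486.1000 + 196.3000

1682.4000 gravity·L


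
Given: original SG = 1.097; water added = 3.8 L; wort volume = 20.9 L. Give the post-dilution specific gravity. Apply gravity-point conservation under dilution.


SG_new = 1 + (SG_old − 1)·V_old/(V_old + V_water)
pts = (1.097 − 1)·1000·20.9/(20.9 + 3.8) = 82.0769
SG_new = 1 + 82.0769/1000

1.0821


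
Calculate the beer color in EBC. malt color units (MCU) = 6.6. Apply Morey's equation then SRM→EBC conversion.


SRM = 1.4922·MCU^0.6859;  EBC = SRM·1.97
SRM = 1.4922·6.6^0.6859 = 5.4444
EBC = 5.4444·1.97

10.7255 EBC


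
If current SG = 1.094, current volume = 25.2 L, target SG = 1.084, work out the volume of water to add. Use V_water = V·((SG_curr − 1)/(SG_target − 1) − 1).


V_water = 25.2·((1.094 − 1)/(1.084 − 1) − 1)

3.0000 L


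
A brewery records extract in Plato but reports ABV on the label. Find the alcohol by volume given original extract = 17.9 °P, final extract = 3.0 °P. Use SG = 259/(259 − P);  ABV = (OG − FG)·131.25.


OG = 259/(259 − 17.9) = 1.0742
FG = 259/(259 − 3.0) = 1.0117
ABV = (1.0742 − 1.0117)·131.25

8.2063 % ABV


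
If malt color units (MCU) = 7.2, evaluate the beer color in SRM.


SRM = 1.4922 · MCU^0.6859
SRM = 1.4922 · 7.2^0.6859

5.7792 SRM


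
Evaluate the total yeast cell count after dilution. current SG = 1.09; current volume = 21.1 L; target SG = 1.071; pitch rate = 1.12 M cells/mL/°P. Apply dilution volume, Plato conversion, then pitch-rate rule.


V_w = V·((SG_c−1)/(SG_t−1)−1);  °P = 259 − 259/SG_t;  cells = rate·(V+V_w)·°P
V_w = 21.1·((1.09−1)/(1.071−1)−1) = 5.6465
V_final = 21.1 + 5.6465 = 26.7465
°P = 259 − 259/1.071 = 17.1699
cells = 1.12·26.7465·17.1699

514.3435 billion cells


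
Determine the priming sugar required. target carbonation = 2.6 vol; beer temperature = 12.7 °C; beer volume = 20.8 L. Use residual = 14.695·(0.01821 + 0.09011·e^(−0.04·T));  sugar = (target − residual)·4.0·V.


residual = 14.695·(0.01821 + 0.09011·e^(−0.04·12.7)) = 1.0643
sugar = (2.6 − 1.0643)·4.0·20.8

127.7666 g


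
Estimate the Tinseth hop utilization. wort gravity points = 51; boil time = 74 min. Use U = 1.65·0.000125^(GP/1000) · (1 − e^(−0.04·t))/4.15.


bigness = 1.65·0.000125^(51/1000) = 1.0433
boil_factor = (1 − e^(−0.04·74))/4.15 = 0.2285
U = 1.0433 · 0.2285

0.2384


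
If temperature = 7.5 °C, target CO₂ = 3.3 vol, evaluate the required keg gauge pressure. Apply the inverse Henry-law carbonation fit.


psi = vols/(0.01821 + 0.09011·e^(−0.04·T)) − 14.695
psi = 3.3/(0.01821 + 0.09011·e^(−0.04·7.5)) − 14.695

24.1445 psi


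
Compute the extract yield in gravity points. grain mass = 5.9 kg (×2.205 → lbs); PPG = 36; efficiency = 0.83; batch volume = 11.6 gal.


points = lbs × PPG × eff / vol
lbs = 5.9 × 2.205 = 13.0095
points = 13.0095 × 36 × 0.83 / 11.6

33.5107 points


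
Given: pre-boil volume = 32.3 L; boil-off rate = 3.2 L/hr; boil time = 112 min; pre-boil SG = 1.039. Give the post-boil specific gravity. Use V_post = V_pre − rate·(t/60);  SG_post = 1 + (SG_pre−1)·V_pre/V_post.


V_post = 32.3 − 3.2·(112/60) = 26.3267
SG_post = 1 + (1.039 − 1)·32.3/26.3267

1.0478


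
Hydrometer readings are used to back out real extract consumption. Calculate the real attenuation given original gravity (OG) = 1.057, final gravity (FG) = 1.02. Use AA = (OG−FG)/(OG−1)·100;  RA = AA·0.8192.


AA = (1.057 − 1.02)/(1.057 − 1)·100 = 64.9123
RA = 64.9123·0.8192

53.1761 %


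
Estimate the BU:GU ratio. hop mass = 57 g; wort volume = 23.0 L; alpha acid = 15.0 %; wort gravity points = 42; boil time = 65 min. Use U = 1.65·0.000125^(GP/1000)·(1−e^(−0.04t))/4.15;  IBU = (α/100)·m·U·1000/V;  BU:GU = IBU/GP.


U = 1.65·0.000125^(42/1000)·(1−e^(−0.04·65))/4.15 = 0.2523
IBU = (15.0/100)·57·0.2523·1000/23.0 = 93.8052
BU:GU = 93.8052/42

2.2335


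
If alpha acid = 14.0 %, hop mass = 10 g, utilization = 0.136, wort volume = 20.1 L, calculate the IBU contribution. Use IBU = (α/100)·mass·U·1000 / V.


IBU = (14.0/100)·10·0.136·1000 / 20.1

9.4726 IBU


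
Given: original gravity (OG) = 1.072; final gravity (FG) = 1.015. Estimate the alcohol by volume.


ABV = (OG − FG) · 131.25
ABV = (1.072 − 1.015) · 131.25

7.4813 % ABV


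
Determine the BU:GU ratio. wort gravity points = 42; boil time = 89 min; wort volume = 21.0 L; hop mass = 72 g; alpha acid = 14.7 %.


U = 1.65·0.000125^(GP/1000)·(1−e^(−0.04t))/4.15;  IBU = (α/100)·m·U·1000/V;  BU:GU = IBU/GP
U = 1.65·0.000125^(42/1000)·(1−e^(−0.04·89))/4.15 = 0.2648
IBU = (14.7/100)·72·0.2648·1000/21.0 = 133.4771
BU:GU = 133.4771/42

3.1780


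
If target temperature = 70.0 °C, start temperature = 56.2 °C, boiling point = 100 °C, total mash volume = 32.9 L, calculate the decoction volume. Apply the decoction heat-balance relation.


V_dec = V_total·(T_target − T_start)/(T_boil − T_start)
V_dec = 32.9·(70.0 − 56.2)/(100 − 56.2)

10.3658 L


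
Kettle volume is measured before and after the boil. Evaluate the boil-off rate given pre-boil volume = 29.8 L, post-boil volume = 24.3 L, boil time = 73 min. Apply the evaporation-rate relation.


rate = (V_pre − V_post) / (t_min/60)
rate = (29.8 − 24.3) / (73/60)

4.5205 L/hr


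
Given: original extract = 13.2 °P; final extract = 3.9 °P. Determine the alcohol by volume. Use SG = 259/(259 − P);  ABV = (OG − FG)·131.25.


OG = 259/(259 − 13.2) = 1.0537
FG = 259/(259 − 3.9) = 1.0153
ABV = (1.0537 − 1.0153)·131.25

5.0418 % ABV


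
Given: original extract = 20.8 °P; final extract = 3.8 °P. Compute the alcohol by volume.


SG = 259/(259 − P);  ABV = (OG − FG)·131.25
OG = 259/(259 − 20.8) = 1.0873
FG = 259/(259 − 3.8) = 1.0149
ABV = (1.0873 − 1.0149)·131.25

9.5066 % ABV


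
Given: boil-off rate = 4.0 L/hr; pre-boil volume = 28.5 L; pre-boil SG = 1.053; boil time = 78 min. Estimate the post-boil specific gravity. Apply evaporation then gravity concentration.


V_post = V_pre − rate·(t/60);  SG_post = 1 + (SG_pre−1)·V_pre/V_post
V_post = 28.5 − 4.0·(78/60) = 23.3000
SG_post = 1 + (1.053 − 1)·28.5/23.3000

1.0648


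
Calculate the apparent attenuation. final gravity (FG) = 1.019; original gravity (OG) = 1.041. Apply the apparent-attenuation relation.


AA = (OG − FG)/(OG − 1) · 100
AA = (1.041 − 1.019)/(1.041 − 1) · 100

53.6585 %


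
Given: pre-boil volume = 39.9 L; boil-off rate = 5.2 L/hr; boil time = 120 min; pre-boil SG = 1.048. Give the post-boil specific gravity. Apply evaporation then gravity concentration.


V_post = V_pre − rate·(t/60);  SG_post = 1 + (SG_pre−1)·V_pre/V_post
V_post = 39.9 − 5.2·(120/60) = 29.5000
SG_post = 1 + (1.048 − 1)·39.9/29.5000

1.0649


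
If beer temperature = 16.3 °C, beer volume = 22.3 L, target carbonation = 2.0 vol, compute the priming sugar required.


residual = 14.695·(0.01821 + 0.09011·e^(−0.04·T));  sugar = (target − residual)·4.0·V
residual = 14.695·(0.01821 + 0.09011·e^(−0.04·16.3)) = 0.9575
sugar = (2.0 − 0.9575)·4.0·22.3

92.9919 g


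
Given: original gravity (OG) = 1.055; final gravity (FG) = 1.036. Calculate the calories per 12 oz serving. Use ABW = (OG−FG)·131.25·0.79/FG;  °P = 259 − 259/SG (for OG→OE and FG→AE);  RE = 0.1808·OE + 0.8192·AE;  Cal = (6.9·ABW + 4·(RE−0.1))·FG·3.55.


ABW = (1.055 − 1.036)·131.25·0.79/1.036 = 1.9016
OE = 259 − 259/1.055 = 13.5024 °P
AE = 259 − 259/1.036 = 9.0000 °P
RE = 0.1808·13.5024 + 0.8192·9.0000 = 9.8140 °P
Cal = (6.9·1.9016 + 4·(9.8140−0.1))·1.036·3.55

191.1617 kcal


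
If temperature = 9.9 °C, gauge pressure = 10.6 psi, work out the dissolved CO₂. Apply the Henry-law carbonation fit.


vols = (P + 14.695)·(0.01821 + 0.09011·e^(−0.04·T))
vols = (10.6 + 14.695)·(0.01821 + 0.09011·e^(−0.04·9.9))

1.9946 volumes


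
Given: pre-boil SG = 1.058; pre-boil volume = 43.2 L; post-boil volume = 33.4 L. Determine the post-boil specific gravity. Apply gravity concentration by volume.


SG_post = 1 + (SG_pre − 1)·V_pre/V_post
pts_pre = (1.058 − 1)·1000 = 58.0000
pts_post = 58.0000·43.2/33.4 = 75.0180
SG_post = 1 + 75.0180/1000

1.0750


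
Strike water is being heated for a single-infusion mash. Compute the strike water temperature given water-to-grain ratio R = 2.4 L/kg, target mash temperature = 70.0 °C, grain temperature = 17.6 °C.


T_strike = (0.41/R)·(T_mash − T_grain) + T_mash
T_strike = (0.41/2.4)·(70.0 − 17.6) + 70.0

78.9517 °C


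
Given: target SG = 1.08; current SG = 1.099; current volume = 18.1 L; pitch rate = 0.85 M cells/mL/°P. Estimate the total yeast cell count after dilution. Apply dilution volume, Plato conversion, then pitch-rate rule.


V_w = V·((SG_c−1)/(SG_t−1)−1);  °P = 259 − 259/SG_t;  cells = rate·(V+V_w)·°P
V_w = 18.1·((1.099−1)/(1.08−1)−1) = 4.2987
V_final = 18.1 + 4.2987 = 22.3987
°P = 259 − 259/1.08 = 19.1852
cells = 0.85·22.3987·19.1852

365.2655 billion cells


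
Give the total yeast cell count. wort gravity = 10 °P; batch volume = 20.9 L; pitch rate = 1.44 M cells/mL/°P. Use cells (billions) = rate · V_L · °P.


cells = 1.44 · 20.9 · 10

300.9600 billion cells


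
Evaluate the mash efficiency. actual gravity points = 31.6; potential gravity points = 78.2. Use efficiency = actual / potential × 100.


efficiency = 31.6 / 78.2 × 100

40.4092 %


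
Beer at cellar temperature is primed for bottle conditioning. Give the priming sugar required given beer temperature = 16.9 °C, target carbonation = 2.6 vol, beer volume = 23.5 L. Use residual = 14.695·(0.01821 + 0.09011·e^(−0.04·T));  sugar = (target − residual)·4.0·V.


residual = 14.695·(0.01821 + 0.09011·e^(−0.04·16.9)) = 0.9411
sugar = (2.6 − 0.9411)·4.0·23.5

155.9338 g


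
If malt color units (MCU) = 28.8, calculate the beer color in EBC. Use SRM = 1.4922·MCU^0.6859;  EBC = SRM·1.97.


SRM = 1.4922·28.8^0.6859 = 14.9563
EBC = 14.9563·1.97

29.4639 EBC


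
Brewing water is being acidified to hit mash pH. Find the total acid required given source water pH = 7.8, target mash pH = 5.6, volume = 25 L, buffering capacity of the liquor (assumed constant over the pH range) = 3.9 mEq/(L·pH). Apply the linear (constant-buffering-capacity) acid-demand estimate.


acid = buffering capacity · (pH_source − pH_target) · V
acid = 3.9 · (7.8 − 5.6) · 25

214.5000 mEq


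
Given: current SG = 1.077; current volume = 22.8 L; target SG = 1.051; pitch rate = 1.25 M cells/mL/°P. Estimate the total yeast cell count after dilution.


V_w = V·((SG_c−1)/(SG_t−1)−1);  °P = 259 − 259/SG_t;  cells = rate·(V+V_w)·°P
V_w = 22.8·((1.077−1)/(1.051−1)−1) = 11.6235
V_final = 22.8 + 11.6235 = 34.4235
°P = 259 − 259/1.051 = 12.5680
cells = 1.25·34.4235·12.5680

540.7950 billion cells


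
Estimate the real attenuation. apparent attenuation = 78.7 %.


RA = AA · 0.8192
RA = 78.7 · 0.8192

64.4710 %


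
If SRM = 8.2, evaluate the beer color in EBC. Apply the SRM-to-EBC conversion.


EBC = SRM · 1.97
EBC = 8.2 · 1.97

16.1540 EBC


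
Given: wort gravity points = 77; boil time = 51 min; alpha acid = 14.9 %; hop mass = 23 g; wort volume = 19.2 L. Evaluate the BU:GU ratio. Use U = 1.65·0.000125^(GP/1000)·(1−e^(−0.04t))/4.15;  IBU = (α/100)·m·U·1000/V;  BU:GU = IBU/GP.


U = 1.65·0.000125^(77/1000)·(1−e^(−0.04·51))/4.15 = 0.1731
IBU = (14.9/100)·23·0.1731·1000/19.2 = 30.9041
BU:GU = 30.9041/77

0.4014


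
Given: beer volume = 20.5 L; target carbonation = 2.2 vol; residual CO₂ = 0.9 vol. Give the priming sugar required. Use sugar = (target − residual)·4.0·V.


sugar = (2.2 − 0.9)·4.0·20.5

106.6000 g


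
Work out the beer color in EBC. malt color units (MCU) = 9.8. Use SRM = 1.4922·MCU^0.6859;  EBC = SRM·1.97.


SRM = 1.4922·9.8^0.6859 = 7.1402
EBC = 7.1402·1.97

14.0661 EBC


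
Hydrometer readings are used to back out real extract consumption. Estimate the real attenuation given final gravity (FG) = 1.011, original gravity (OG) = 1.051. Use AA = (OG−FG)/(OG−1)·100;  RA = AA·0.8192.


AA = (1.051 − 1.011)/(1.051 − 1)·100 = 78.4314
RA = 78.4314·0.8192

64.2510 %


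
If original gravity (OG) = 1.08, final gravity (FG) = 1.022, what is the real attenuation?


AA = (OG−FG)/(OG−1)·100;  RA = AA·0.8192
AA = (1.08 − 1.022)/(1.08 − 1)·100 = 72.5000
RA = 72.5000·0.8192

59.3920 %


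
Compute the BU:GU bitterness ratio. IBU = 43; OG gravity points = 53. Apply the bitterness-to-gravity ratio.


BU:GU = IBU / OG_points
BU:GU = 43 / 53

0.8113


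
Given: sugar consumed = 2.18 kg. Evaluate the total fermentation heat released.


Q = m_sugar · 590 kJ/kg
Q = 2.18 · 590

1286.2000 kJ


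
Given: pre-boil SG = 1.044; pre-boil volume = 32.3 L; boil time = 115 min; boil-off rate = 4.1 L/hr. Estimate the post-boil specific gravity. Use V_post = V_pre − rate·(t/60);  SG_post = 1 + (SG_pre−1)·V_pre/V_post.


V_post = 32.3 − 4.1·(115/60) = 24.4417
SG_post = 1 + (1.044 − 1)·32.3/24.4417

1.0581


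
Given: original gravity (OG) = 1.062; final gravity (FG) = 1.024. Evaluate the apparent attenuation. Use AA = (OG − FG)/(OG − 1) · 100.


AA = (1.062 − 1.024)/(1.062 − 1) · 100

61.2903 %


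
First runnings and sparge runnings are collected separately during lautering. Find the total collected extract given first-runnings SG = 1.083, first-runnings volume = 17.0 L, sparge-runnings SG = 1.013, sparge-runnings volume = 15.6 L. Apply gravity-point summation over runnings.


total = Σ (SG_i − 1)·1000·V_i
first = (1.083 − 1)·1000·17.0 = 1411.0000
sparge = (1.013 − 1)·1000·15.6 = 202.8000
total = 1411.0000 + 202.8000

1613.8000 gravity·L


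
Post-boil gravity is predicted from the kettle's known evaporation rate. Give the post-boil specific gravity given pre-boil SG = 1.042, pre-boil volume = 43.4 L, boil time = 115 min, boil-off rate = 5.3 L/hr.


V_post = V_pre − rate·(t/60);  SG_post = 1 + (SG_pre−1)·V_pre/V_post
V_post = 43.4 − 5.3·(115/60) = 33.2417
SG_post = 1 + (1.042 − 1)·43.4/33.2417

1.0548


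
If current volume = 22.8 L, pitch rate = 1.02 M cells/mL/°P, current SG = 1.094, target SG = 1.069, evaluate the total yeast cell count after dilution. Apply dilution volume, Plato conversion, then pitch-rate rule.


V_w = V·((SG_c−1)/(SG_t−1)−1);  °P = 259 − 259/SG_t;  cells = rate·(V+V_w)·°P
V_w = 22.8·((1.094−1)/(1.069−1)−1) = 8.2609
V_final = 22.8 + 8.2609 = 31.0609
°P = 259 − 259/1.069 = 16.7175
cells = 1.02·31.0609·16.7175

529.6451 billion cells


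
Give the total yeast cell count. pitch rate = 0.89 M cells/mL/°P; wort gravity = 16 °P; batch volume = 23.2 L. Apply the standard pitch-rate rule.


cells (billions) = rate · V_L · °P
cells = 0.89 · 23.2 · 16

330.3680 billion cells


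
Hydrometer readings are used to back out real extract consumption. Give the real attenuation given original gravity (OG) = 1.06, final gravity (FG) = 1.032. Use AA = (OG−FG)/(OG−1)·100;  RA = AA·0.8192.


AA = (1.06 − 1.032)/(1.06 − 1)·100 = 46.6667
RA = 46.6667·0.8192

38.2293 %


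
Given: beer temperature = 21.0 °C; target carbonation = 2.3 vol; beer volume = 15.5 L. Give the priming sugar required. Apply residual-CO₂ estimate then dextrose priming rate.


residual = 14.695·(0.01821 + 0.09011·e^(−0.04·T));  sugar = (target − residual)·4.0·V
residual = 14.695·(0.01821 + 0.09011·e^(−0.04·21.0)) = 0.8393
sugar = (2.3 − 0.8393)·4.0·15.5

90.5663 g


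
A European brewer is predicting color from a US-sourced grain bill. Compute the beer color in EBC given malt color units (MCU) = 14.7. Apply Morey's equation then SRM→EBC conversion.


SRM = 1.4922·MCU^0.6859;  EBC = SRM·1.97
SRM = 1.4922·14.7^0.6859 = 9.4295
EBC = 9.4295·1.97

18.5762 EBC


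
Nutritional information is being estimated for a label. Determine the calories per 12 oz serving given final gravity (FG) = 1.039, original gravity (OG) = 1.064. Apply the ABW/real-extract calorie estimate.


ABW = (OG−FG)·131.25·0.79/FG;  °P = 259 − 259/SG (for OG→OE and FG→AE);  RE = 0.1808·OE + 0.8192·AE;  Cal = (6.9·ABW + 4·(RE−0.1))·FG·3.55
ABW = (1.064 − 1.039)·131.25·0.79/1.039 = 2.4949
OE = 259 − 259/1.064 = 15.5789 °P
AE = 259 − 259/1.039 = 9.7218 °P
RE = 0.1808·15.5789 + 0.8192·9.7218 = 10.7808 °P
Cal = (6.9·2.4949 + 4·(10.7808−0.1))·1.039·3.55

221.0782 kcal


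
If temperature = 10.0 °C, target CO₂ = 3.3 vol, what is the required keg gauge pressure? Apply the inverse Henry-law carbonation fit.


psi = vols/(0.01821 + 0.09011·e^(−0.04·T)) − 14.695
psi = 3.3/(0.01821 + 0.09011·e^(−0.04·10.0)) − 14.695

27.2830 psi


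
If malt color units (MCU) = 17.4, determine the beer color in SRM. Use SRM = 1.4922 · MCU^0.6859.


SRM = 1.4922 · 17.4^0.6859

10.5857 SRM


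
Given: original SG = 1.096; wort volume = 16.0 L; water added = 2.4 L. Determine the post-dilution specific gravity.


SG_new = 1 + (SG_old − 1)·V_old/(V_old + V_water)
pts = (1.096 − 1)·1000·16.0/(16.0 + 2.4) = 83.4783
SG_new = 1 + 83.4783/1000

1.0835


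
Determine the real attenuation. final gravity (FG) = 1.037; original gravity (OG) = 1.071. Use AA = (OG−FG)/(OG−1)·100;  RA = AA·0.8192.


AA = (1.071 − 1.037)/(1.071 − 1)·100 = 47.8873
RA = 47.8873·0.8192

39.2293 %


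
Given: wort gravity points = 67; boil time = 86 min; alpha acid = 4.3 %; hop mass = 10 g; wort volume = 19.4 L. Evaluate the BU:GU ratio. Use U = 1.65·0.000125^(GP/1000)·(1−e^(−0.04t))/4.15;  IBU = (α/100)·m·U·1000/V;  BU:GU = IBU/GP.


U = 1.65·0.000125^(67/1000)·(1−e^(−0.04·86))/4.15 = 0.2108
IBU = (4.3/100)·10·0.2108·1000/19.4 = 4.6713
BU:GU = 4.6713/67

0.0697


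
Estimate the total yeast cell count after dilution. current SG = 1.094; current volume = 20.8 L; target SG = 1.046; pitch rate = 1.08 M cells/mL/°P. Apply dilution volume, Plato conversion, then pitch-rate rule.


V_w = V·((SG_c−1)/(SG_t−1)−1);  °P = 259 − 259/SG_t;  cells = rate·(V+V_w)·°P
V_w = 20.8·((1.094−1)/(1.046−1)−1) = 21.7043
V_final = 20.8 + 21.7043 = 42.5043
°P = 259 − 259/1.046 = 11.3901
cells = 1.08·42.5043·11.3901

522.8571 billion cells


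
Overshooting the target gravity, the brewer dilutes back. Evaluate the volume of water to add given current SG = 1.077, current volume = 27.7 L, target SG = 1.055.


V_water = V·((SG_curr − 1)/(SG_target − 1) − 1)
V_water = 27.7·((1.077 − 1)/(1.055 − 1) − 1)

11.0800 L


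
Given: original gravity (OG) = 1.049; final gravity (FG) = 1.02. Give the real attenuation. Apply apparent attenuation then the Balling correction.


AA = (OG−FG)/(OG−1)·100;  RA = AA·0.8192
AA = (1.049 − 1.02)/(1.049 − 1)·100 = 59.1837
RA = 59.1837·0.8192

48.4833 %


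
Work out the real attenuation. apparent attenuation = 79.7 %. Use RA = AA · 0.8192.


RA = 79.7 · 0.8192

65.2902 %


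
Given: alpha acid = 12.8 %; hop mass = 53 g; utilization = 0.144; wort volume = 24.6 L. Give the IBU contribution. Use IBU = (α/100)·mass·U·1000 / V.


IBU = (12.8/100)·53·0.144·1000 / 24.6

39.7112 IBU


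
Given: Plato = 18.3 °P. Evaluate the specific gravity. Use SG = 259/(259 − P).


SG = 259/(259 − 18.3)

1.0760


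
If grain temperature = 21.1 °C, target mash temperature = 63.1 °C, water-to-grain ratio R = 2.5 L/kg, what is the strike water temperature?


T_strike = (0.41/R)·(T_mash − T_grain) + T_mash
T_strike = (0.41/2.5)·(63.1 − 21.1) + 63.1

69.9880 °C


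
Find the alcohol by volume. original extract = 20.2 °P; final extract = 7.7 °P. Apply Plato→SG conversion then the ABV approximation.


SG = 259/(259 − P);  ABV = (OG − FG)·131.25
OG = 259/(259 − 20.2) = 1.0846
FG = 259/(259 − 7.7) = 1.0306
ABV = (1.0846 − 1.0306)·131.25

7.0808 % ABV
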